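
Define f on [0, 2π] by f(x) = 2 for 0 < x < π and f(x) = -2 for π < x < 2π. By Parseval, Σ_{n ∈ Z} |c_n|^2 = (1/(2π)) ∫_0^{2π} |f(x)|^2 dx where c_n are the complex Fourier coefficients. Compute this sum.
Σ |c_n|^2 = 4

Parseval equates the L^2 energy of f (normalised by 1/(2π)) with the ℓ^2 sum of its Fourier coefficients: (1/(2π)) ∫_0^{2π} |f|^2 = Σ |c_n|^2.
Compute the left side: (1/(2π)) [∫_0^π 2^2 dx + ∫_π^{2π} (-2)^2 dx] = (1/(2π)) · (4π + 4π) = (4 + 4)/2 = 4.
So Σ_{n ∈ Z} |c_n|^2 = 4.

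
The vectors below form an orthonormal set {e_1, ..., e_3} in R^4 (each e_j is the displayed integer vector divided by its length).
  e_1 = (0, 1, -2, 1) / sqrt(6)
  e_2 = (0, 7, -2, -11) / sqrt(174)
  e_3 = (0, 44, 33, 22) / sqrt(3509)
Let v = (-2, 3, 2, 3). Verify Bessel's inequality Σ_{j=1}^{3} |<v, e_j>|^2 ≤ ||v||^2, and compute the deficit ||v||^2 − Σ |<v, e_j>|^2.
Σ |<v, e_j>|^2 = 22; ||v||^2 = 26; deficit = 4

Write each e_j = u_j / sqrt(<u_j, u_j>) where u_j is the displayed integer vector. Then <v, e_j> = <v, u_j> / sqrt(<u_j, u_j>), so |<v, e_j>|^2 = <v, u_j>^2 / <u_j, u_j>.
Coefficients: <v, e_1> = 2/sqrt(6), <v, e_2> = -16/sqrt(174), <v, e_3> = 264/sqrt(3509).
Square and sum: Σ |<v, e_j>|^2 = 22.
Compute ||v||^2 = v·v = 26.
Deficit = 26 − 22 = 4 ≥ 0, confirming Bessel's inequality. (The deficit equals ||v − Σ <v,e_j> e_j||^2, the squared distance from v to span{e_j}.)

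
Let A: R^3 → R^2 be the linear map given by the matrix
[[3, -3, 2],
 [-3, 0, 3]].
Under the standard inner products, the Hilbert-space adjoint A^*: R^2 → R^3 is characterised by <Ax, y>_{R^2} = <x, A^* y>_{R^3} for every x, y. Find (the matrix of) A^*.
A^* = A^T =
[[3, -3],
 [-3, 0],
 [2, 3]]

For real matrices with standard dot products, the defining identity <Ax, y> = <x, A^* y> gives (Ax)^T y = x^T (A^*) y, i.e. x^T A^T y = x^T (A^*) y. Since this holds for all x, y, we must have A^* = A^T. Therefore
A^* =
[[3, -3],
 [-3, 0],
 [2, 3]].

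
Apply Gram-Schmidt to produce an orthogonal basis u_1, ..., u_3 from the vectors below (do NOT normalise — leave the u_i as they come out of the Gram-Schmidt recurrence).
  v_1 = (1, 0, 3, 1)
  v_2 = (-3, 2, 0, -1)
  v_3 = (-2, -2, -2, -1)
Orthogonal basis:
  u_1 = (1, 0, 3, 1)
  u_2 = (-29/11, 2, 12/11, -7/11)
  u_3 = (-57/46, -45/23, 11/23, -9/46)

Apply the Gram-Schmidt recurrence
  u_1 = v_1
  u_i = v_i − Σ_{j<i} ((v_i · u_j) / (u_j · u_j)) · u_j.

Step by step this gives:
  u_1 = (1, 0, 3, 1)
  u_2 = (-29/11, 2, 12/11, -7/11)
  u_3 = (-57/46, -45/23, 11/23, -9/46)

Orthogonality check:
  u_2 · u_1 = 0 (should be 0)
  u_3 · u_1 = 0 (should be 0)
  u_3 · u_2 = 0 (should be 0)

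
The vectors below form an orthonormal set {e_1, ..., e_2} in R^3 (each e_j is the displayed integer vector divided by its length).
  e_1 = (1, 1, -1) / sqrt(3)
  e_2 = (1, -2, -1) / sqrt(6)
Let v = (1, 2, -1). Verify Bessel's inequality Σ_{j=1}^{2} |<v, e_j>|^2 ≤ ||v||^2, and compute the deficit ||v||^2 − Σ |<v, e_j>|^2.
Σ |<v, e_j>|^2 = 6; ||v||^2 = 6; deficit = 0

Write each e_j = u_j / sqrt(<u_j, u_j>) where u_j is the displayed integer vector. Then <v, e_j> = <v, u_j> / sqrt(<u_j, u_j>), so |<v, e_j>|^2 = <v, u_j>^2 / <u_j, u_j>.
Coefficients: <v, e_1> = 4/sqrt(3), <v, e_2> = -2/sqrt(6).
Square and sum: Σ |<v, e_j>|^2 = 6.
Compute ||v||^2 = v·v = 6.
Deficit = 6 − 6 = 0 ≥ 0, confirming Bessel's inequality. (The deficit equals ||v − Σ <v,e_j> e_j||^2, the squared distance from v to span{e_j}.)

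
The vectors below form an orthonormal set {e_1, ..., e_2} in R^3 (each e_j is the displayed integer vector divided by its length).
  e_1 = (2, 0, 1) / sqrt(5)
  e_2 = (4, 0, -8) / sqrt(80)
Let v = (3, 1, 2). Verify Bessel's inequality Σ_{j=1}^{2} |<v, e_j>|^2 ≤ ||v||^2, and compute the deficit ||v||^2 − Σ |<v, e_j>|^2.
Σ |<v, e_j>|^2 = 13; ||v||^2 = 14; deficit = 1

Write each e_j = u_j / sqrt(<u_j, u_j>) where u_j is the displayed integer vector. Then <v, e_j> = <v, u_j> / sqrt(<u_j, u_j>), so |<v, e_j>|^2 = <v, u_j>^2 / <u_j, u_j>.
Coefficients: <v, e_1> = 8/sqrt(5), <v, e_2> = -4/sqrt(80).
Square and sum: Σ |<v, e_j>|^2 = 13.
Compute ||v||^2 = v·v = 14.
Deficit = 14 − 13 = 1 ≥ 0, confirming Bessel's inequality. (The deficit equals ||v − Σ <v,e_j> e_j||^2, the squared distance from v to span{e_j}.)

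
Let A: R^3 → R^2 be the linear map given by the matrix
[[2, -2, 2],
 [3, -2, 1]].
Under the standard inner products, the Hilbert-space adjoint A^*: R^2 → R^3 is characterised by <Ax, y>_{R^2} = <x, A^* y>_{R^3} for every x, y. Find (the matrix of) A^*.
A^* = A^T =
[[2, 3],
 [-2, -2],
 [2, 1]]

For real matrices with standard dot products, the defining identity <Ax, y> = <x, A^* y> gives (Ax)^T y = x^T (A^*) y, i.e. x^T A^T y = x^T (A^*) y. Since this holds for all x, y, we must have A^* = A^T. Therefore
A^* =
[[2, 3],
 [-2, -2],
 [2, 1]].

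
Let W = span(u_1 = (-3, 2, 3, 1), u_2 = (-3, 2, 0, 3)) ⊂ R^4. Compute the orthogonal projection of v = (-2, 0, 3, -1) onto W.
proj_W(v) = (-63/50, 21/25, 78/25, -41/50)

Set up U = [u_1 | ... | u_2] ∈ R^(4×2). The projector onto W = col(U) is P = U (U^T U)^(-1) U^T.
Compute U^T U =
  [23, 16]
  [16, 22],
and U^T v = (14, 3).
Solve U^T U · c = U^T v for the coefficients: c = (26/25, -31/50). The projection is proj_W(v) = U c.
Check: (v - proj_W(v)) · u_1 = 0  (should be 0).
Check: (v - proj_W(v)) · u_2 = 0  (should be 0).
Result: proj_W(v) = (-63/50, 21/25, 78/25, -41/50).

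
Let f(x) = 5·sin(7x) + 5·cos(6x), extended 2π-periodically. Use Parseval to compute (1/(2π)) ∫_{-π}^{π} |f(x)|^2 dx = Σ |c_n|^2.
Σ |c_n|^2 = 25

Expand |f|^2 and use orthogonality of {sin(nx), cos(mx)} on [-π, π]:
  ∫_{-π}^{π} sin(nx)^2 dx = π, ∫ cos(mx)^2 dx = π, and cross terms integrate to 0.
So ∫_{-π}^{π} f(x)^2 dx = 5^2 · π + 5^2 · π = (25 + 25)π.
Divide by 2π: (25 + 25)/2 = 25.
By Parseval, this equals Σ |c_n|^2.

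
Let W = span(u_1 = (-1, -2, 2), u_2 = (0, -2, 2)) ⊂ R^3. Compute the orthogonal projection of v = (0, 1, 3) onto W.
proj_W(v) = (0, -1, 1)

Set up U = [u_1 | ... | u_2] ∈ R^(3×2). The projector onto W = col(U) is P = U (U^T U)^(-1) U^T.
Compute U^T U =
  [9, 8]
  [8, 8],
and U^T v = (4, 4).
Solve U^T U · c = U^T v for the coefficients: c = (0, 1/2). The projection is proj_W(v) = U c.
Check: (v - proj_W(v)) · u_1 = 0  (should be 0).
Check: (v - proj_W(v)) · u_2 = 0  (should be 0).
Result: proj_W(v) = (0, -1, 1).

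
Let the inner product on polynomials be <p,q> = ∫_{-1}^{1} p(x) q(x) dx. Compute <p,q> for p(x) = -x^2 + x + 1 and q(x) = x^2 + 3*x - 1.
<p,q> = 14/15

Expand the product: p(x)·q(x) = -x^4 - 2*x^3 + 5*x^2 + 2*x - 1.
∫_{-1}^{1} of each monomial x^k gives [2/(k+1) if k even, 0 if k odd]. Integrating term-by-term (or equivalently evaluating the antiderivative F(x) = -x^5/5 - x^4/2 + 5*x^3/3 + x^2 - x at the endpoints):
  F(1) − F(−1) = 29/30 − (1/30) = 14/15.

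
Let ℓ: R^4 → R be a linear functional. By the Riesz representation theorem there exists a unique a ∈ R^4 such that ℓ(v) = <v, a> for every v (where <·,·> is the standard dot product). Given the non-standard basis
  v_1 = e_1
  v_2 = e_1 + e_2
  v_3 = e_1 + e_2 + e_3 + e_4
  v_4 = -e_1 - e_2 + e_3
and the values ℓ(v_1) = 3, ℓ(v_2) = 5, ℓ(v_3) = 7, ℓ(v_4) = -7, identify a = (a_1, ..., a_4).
a = (3, 2, -2, 4)

Write a = (a_1, ..., a_4) in the standard basis. For each basis vector v_i, ℓ(v_i) = <v_i, a> is a linear equation in the a_j's. Collect the n equations into a matrix system V a = ℓ, where row i of V is v_i (expressed in the standard basis). Since V is invertible (lower-triangular with 1s on the diagonal, up to permutation), solve by back-substitution:
  V =
[[1, 0, 0, 0],
 [1, 1, 0, 0],
 [1, 1, 1, 1],
 [-1, -1, 1, 0]]
  V a = (3, 5, 7, -7)
Solving gives a = (3, 2, -2, 4).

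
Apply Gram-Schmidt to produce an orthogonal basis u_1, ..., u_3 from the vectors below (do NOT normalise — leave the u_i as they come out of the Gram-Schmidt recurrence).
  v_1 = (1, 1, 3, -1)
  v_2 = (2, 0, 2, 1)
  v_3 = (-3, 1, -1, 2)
Orthogonal basis:
  u_1 = (1, 1, 3, -1)
  u_2 = (17/12, -7/12, 1/4, 19/12)
  u_3 = (-110/59, 80/59, 50/59, 120/59)

Apply the Gram-Schmidt recurrence
  u_1 = v_1
  u_i = v_i − Σ_{j<i} ((v_i · u_j) / (u_j · u_j)) · u_j.

Step by step this gives:
  u_1 = (1, 1, 3, -1)
  u_2 = (17/12, -7/12, 1/4, 19/12)
  u_3 = (-110/59, 80/59, 50/59, 120/59)

Orthogonality check:
  u_2 · u_1 = 0 (should be 0)
  u_3 · u_1 = 0 (should be 0)
  u_3 · u_2 = 0 (should be 0)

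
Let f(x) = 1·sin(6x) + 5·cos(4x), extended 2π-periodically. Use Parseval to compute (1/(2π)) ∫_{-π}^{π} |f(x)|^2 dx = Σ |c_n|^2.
Σ |c_n|^2 = 13

Expand |f|^2 and use orthogonality of {sin(nx), cos(mx)} on [-π, π]:
  ∫_{-π}^{π} sin(nx)^2 dx = π, ∫ cos(mx)^2 dx = π, and cross terms integrate to 0.
So ∫_{-π}^{π} f(x)^2 dx = 1^2 · π + 5^2 · π = (1 + 25)π.
Divide by 2π: (1 + 25)/2 = 13.
By Parseval, this equals Σ |c_n|^2.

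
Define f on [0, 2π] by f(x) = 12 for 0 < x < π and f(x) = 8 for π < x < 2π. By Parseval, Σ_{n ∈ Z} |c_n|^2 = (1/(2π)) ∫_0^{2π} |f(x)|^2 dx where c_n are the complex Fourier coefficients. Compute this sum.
Σ |c_n|^2 = 104

Parseval equates the L^2 energy of f (normalised by 1/(2π)) with the ℓ^2 sum of its Fourier coefficients: (1/(2π)) ∫_0^{2π} |f|^2 = Σ |c_n|^2.
Compute the left side: (1/(2π)) [∫_0^π 12^2 dx + ∫_π^{2π} 8^2 dx] = (1/(2π)) · (144π + 64π) = (144 + 64)/2 = 104.
So Σ_{n ∈ Z} |c_n|^2 = 104.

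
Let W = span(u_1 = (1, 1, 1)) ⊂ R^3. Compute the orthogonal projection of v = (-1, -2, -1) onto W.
proj_W(v) = (-4/3, -4/3, -4/3)

Set up U = [u_1 | ... | u_1] ∈ R^(3×1). The projector onto W = col(U) is P = U (U^T U)^(-1) U^T.
Compute U^T U =
  [3],
and U^T v = (-4).
Solve U^T U · c = U^T v for the coefficients: c = (-4/3). The projection is proj_W(v) = U c.
Check: (v - proj_W(v)) · u_1 = 0  (should be 0).
Result: proj_W(v) = (-4/3, -4/3, -4/3).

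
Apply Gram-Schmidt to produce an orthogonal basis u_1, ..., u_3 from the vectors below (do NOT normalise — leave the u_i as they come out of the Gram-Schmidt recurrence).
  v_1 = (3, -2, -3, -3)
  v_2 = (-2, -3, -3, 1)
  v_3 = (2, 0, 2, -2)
Orthogonal basis:
  u_1 = (3, -2, -3, -3)
  u_2 = (-80/31, -81/31, -75/31, 49/31)
  u_3 = (-92/677, -804/677, 760/677, -316/677)

Apply the Gram-Schmidt recurrence
  u_1 = v_1
  u_i = v_i − Σ_{j<i} ((v_i · u_j) / (u_j · u_j)) · u_j.

Step by step this gives:
  u_1 = (3, -2, -3, -3)
  u_2 = (-80/31, -81/31, -75/31, 49/31)
  u_3 = (-92/677, -804/677, 760/677, -316/677)

Orthogonality check:
  u_2 · u_1 = 0 (should be 0)
  u_3 · u_1 = 0 (should be 0)
  u_3 · u_2 = 0 (should be 0)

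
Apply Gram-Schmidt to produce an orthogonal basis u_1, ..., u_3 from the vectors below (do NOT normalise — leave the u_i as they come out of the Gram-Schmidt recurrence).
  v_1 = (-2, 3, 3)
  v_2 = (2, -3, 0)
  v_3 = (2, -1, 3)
Orthogonal basis:
  u_1 = (-2, 3, 3)
  u_2 = (9/11, -27/22, 39/22)
  u_3 = (12/13, 8/13, 0)

Apply the Gram-Schmidt recurrence
  u_1 = v_1
  u_i = v_i − Σ_{j<i} ((v_i · u_j) / (u_j · u_j)) · u_j.

Step by step this gives:
  u_1 = (-2, 3, 3)
  u_2 = (9/11, -27/22, 39/22)
  u_3 = (12/13, 8/13, 0)

Orthogonality check:
  u_2 · u_1 = 0 (should be 0)
  u_3 · u_1 = 0 (should be 0)
  u_3 · u_2 = 0 (should be 0)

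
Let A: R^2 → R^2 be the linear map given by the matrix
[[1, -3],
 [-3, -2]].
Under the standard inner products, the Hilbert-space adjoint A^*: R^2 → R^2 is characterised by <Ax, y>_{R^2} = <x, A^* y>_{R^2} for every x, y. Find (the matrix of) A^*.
A^* = A^T =
[[1, -3],
 [-3, -2]]

For real matrices with standard dot products, the defining identity <Ax, y> = <x, A^* y> gives (Ax)^T y = x^T (A^*) y, i.e. x^T A^T y = x^T (A^*) y. Since this holds for all x, y, we must have A^* = A^T. Therefore
A^* =
[[1, -3],
 [-3, -2]].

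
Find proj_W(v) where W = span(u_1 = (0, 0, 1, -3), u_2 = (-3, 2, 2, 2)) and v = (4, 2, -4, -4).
proj_W(v) = (312/97, -208/97, -172/97, -316/97)

Set up U = [u_1 | ... | u_2] ∈ R^(4×2). The projector onto W = col(U) is P = U (U^T U)^(-1) U^T.
Compute U^T U =
  [10, -4]
  [-4, 21],
and U^T v = (8, -24).
Solve U^T U · c = U^T v for the coefficients: c = (36/97, -104/97). The projection is proj_W(v) = U c.
Check: (v - proj_W(v)) · u_1 = 0  (should be 0).
Check: (v - proj_W(v)) · u_2 = 0  (should be 0).
Result: proj_W(v) = (312/97, -208/97, -172/97, -316/97).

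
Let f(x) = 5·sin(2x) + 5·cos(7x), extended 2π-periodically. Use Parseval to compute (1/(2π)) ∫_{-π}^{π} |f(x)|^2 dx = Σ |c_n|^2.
Σ |c_n|^2 = 25

Expand |f|^2 and use orthogonality of {sin(nx), cos(mx)} on [-π, π]:
  ∫_{-π}^{π} sin(nx)^2 dx = π, ∫ cos(mx)^2 dx = π, and cross terms integrate to 0.
So ∫_{-π}^{π} f(x)^2 dx = 5^2 · π + 5^2 · π = (25 + 25)π.
Divide by 2π: (25 + 25)/2 = 25.
By Parseval, this equals Σ |c_n|^2.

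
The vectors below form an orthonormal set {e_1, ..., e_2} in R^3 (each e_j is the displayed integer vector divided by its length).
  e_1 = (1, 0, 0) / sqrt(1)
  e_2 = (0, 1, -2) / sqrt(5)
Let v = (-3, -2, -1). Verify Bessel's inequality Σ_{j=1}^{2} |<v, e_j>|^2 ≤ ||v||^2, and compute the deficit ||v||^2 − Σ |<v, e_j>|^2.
Σ |<v, e_j>|^2 = 9; ||v||^2 = 14; deficit = 5

Write each e_j = u_j / sqrt(<u_j, u_j>) where u_j is the displayed integer vector. Then <v, e_j> = <v, u_j> / sqrt(<u_j, u_j>), so |<v, e_j>|^2 = <v, u_j>^2 / <u_j, u_j>.
Coefficients: <v, e_1> = -3/sqrt(1), <v, e_2> = 0/sqrt(5).
Square and sum: Σ |<v, e_j>|^2 = 9.
Compute ||v||^2 = v·v = 14.
Deficit = 14 − 9 = 5 ≥ 0, confirming Bessel's inequality. (The deficit equals ||v − Σ <v,e_j> e_j||^2, the squared distance from v to span{e_j}.)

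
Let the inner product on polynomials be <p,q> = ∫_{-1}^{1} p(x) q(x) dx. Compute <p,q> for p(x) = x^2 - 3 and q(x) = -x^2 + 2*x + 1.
<p,q> = -56/15

Expand the product: p(x)·q(x) = -x^4 + 2*x^3 + 4*x^2 - 6*x - 3.
∫_{-1}^{1} of each monomial x^k gives [2/(k+1) if k even, 0 if k odd]. Integrating term-by-term (or equivalently evaluating the antiderivative F(x) = -x^5/5 + x^4/2 + 4*x^3/3 - 3*x^2 - 3*x at the endpoints):
  F(1) − F(−1) = -131/30 − (-19/30) = -56/15.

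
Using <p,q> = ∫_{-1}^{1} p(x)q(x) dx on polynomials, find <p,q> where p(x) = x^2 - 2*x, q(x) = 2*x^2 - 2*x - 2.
<p,q> = 32/15

Expand the product: p(x)·q(x) = 2*x^4 - 6*x^3 + 2*x^2 + 4*x.
∫_{-1}^{1} of each monomial x^k gives [2/(k+1) if k even, 0 if k odd]. Integrating term-by-term (or equivalently evaluating the antiderivative F(x) = 2*x^5/5 - 3*x^4/2 + 2*x^3/3 + 2*x^2 at the endpoints):
  F(1) − F(−1) = 47/30 − (-17/30) = 32/15.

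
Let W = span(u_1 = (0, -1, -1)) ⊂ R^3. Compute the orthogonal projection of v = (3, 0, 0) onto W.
proj_W(v) = (0, 0, 0)

Set up U = [u_1 | ... | u_1] ∈ R^(3×1). The projector onto W = col(U) is P = U (U^T U)^(-1) U^T.
Compute U^T U =
  [2],
and U^T v = (0).
Solve U^T U · c = U^T v for the coefficients: c = (0). The projection is proj_W(v) = U c.
Check: (v - proj_W(v)) · u_1 = 0  (should be 0).
Result: proj_W(v) = (0, 0, 0).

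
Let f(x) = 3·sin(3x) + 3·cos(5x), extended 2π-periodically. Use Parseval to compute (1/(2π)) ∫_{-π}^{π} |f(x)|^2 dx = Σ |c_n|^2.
Σ |c_n|^2 = 9

Expand |f|^2 and use orthogonality of {sin(nx), cos(mx)} on [-π, π]:
  ∫_{-π}^{π} sin(nx)^2 dx = π, ∫ cos(mx)^2 dx = π, and cross terms integrate to 0.
So ∫_{-π}^{π} f(x)^2 dx = 3^2 · π + 3^2 · π = (9 + 9)π.
Divide by 2π: (9 + 9)/2 = 9.
By Parseval, this equals Σ |c_n|^2.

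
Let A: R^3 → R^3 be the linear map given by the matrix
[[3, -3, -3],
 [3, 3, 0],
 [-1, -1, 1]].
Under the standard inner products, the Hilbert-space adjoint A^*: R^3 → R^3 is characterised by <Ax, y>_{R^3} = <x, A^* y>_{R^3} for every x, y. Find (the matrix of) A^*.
A^* = A^T =
[[3, 3, -1],
 [-3, 3, -1],
 [-3, 0, 1]]

For real matrices with standard dot products, the defining identity <Ax, y> = <x, A^* y> gives (Ax)^T y = x^T (A^*) y, i.e. x^T A^T y = x^T (A^*) y. Since this holds for all x, y, we must have A^* = A^T. Therefore
A^* =
[[3, 3, -1],
 [-3, 3, -1],
 [-3, 0, 1]].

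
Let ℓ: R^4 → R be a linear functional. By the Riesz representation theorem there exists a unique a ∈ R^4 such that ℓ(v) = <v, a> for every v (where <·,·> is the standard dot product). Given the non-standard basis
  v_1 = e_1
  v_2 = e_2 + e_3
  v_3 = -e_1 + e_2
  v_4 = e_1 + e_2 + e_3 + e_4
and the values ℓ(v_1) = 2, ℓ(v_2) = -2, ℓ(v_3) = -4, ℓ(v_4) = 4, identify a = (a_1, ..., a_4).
a = (2, -2, 0, 4)

Write a = (a_1, ..., a_4) in the standard basis. For each basis vector v_i, ℓ(v_i) = <v_i, a> is a linear equation in the a_j's. Collect the n equations into a matrix system V a = ℓ, where row i of V is v_i (expressed in the standard basis). Since V is invertible (lower-triangular with 1s on the diagonal, up to permutation), solve by back-substitution:
  V =
[[1, 0, 0, 0],
 [0, 1, 1, 0],
 [-1, 1, 0, 0],
 [1, 1, 1, 1]]
  V a = (2, -2, -4, 4)
Solving gives a = (2, -2, 0, 4).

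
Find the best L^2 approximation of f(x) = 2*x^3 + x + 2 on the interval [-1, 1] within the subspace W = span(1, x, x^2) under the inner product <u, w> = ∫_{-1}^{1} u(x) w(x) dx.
g(x) = 11*x/5 + 2

The best approximation g ∈ W is the orthogonal projection of f onto W. Writing g = a_0 + a_1 x + a_2 x^2, the coefficients solve the normal equations G · a = b where
  G_{ij} = <φ_i, φ_j> and b_i = <f, φ_i>, with φ_0 = 1, φ_1 = x, φ_2 = x^2.
G =
  [2, 0, 2/3]
  [0, 2/3, 0]
  [2/3, 0, 2/5],
b = (4, 22/15, 4/3).
Solving gives a_0 = 2, a_1 = 11/5, a_2 = 0, so
  g(x) = 11*x/5 + 2.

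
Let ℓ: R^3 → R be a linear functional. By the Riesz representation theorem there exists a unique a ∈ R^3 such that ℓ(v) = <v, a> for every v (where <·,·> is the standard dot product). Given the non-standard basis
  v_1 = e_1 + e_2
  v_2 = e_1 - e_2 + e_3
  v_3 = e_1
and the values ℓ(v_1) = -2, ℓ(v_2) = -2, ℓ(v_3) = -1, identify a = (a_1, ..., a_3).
a = (-1, -1, -2)

Write a = (a_1, ..., a_3) in the standard basis. For each basis vector v_i, ℓ(v_i) = <v_i, a> is a linear equation in the a_j's. Collect the n equations into a matrix system V a = ℓ, where row i of V is v_i (expressed in the standard basis). Since V is invertible (lower-triangular with 1s on the diagonal, up to permutation), solve by back-substitution:
  V =
[[1, 1, 0],
 [1, -1, 1],
 [1, 0, 0]]
  V a = (-2, -2, -1)
Solving gives a = (-1, -1, -2).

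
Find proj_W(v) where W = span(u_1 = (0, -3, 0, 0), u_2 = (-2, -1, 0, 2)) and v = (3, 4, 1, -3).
proj_W(v) = (3, 4, 0, -3)

Set up U = [u_1 | ... | u_2] ∈ R^(4×2). The projector onto W = col(U) is P = U (U^T U)^(-1) U^T.
Compute U^T U =
  [9, 3]
  [3, 9],
and U^T v = (-12, -16).
Solve U^T U · c = U^T v for the coefficients: c = (-5/6, -3/2). The projection is proj_W(v) = U c.
Check: (v - proj_W(v)) · u_1 = 0  (should be 0).
Check: (v - proj_W(v)) · u_2 = 0  (should be 0).
Result: proj_W(v) = (3, 4, 0, -3).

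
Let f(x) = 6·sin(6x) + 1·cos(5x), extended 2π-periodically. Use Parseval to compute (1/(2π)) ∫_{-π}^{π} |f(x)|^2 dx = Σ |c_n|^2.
Σ |c_n|^2 = 37/2

Expand |f|^2 and use orthogonality of {sin(nx), cos(mx)} on [-π, π]:
  ∫_{-π}^{π} sin(nx)^2 dx = π, ∫ cos(mx)^2 dx = π, and cross terms integrate to 0.
So ∫_{-π}^{π} f(x)^2 dx = 6^2 · π + 1^2 · π = (36 + 1)π.
Divide by 2π: (36 + 1)/2 = 37/2.
By Parseval, this equals Σ |c_n|^2.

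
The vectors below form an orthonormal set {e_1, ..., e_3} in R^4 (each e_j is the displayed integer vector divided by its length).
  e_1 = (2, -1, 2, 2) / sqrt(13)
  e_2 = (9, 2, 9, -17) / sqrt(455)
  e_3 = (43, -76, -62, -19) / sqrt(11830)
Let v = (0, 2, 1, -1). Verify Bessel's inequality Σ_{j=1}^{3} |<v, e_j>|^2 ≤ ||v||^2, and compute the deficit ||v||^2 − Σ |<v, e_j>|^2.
Σ |<v, e_j>|^2 = 11/2; ||v||^2 = 6; deficit = 1/2

Write each e_j = u_j / sqrt(<u_j, u_j>) where u_j is the displayed integer vector. Then <v, e_j> = <v, u_j> / sqrt(<u_j, u_j>), so |<v, e_j>|^2 = <v, u_j>^2 / <u_j, u_j>.
Coefficients: <v, e_1> = -2/sqrt(13), <v, e_2> = 30/sqrt(455), <v, e_3> = -195/sqrt(11830).
Square and sum: Σ |<v, e_j>|^2 = 11/2.
Compute ||v||^2 = v·v = 6.
Deficit = 6 − 11/2 = 1/2 ≥ 0, confirming Bessel's inequality. (The deficit equals ||v − Σ <v,e_j> e_j||^2, the squared distance from v to span{e_j}.)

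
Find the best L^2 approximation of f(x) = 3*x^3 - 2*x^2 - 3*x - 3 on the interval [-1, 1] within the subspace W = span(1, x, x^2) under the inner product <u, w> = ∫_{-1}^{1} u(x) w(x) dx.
g(x) = -2*x^2 - 6*x/5 - 3

The best approximation g ∈ W is the orthogonal projection of f onto W. Writing g = a_0 + a_1 x + a_2 x^2, the coefficients solve the normal equations G · a = b where
  G_{ij} = <φ_i, φ_j> and b_i = <f, φ_i>, with φ_0 = 1, φ_1 = x, φ_2 = x^2.
G =
  [2, 0, 2/3]
  [0, 2/3, 0]
  [2/3, 0, 2/5],
b = (-22/3, -4/5, -14/5).
Solving gives a_0 = -3, a_1 = -6/5, a_2 = -2, so
  g(x) = -2*x^2 - 6*x/5 - 3.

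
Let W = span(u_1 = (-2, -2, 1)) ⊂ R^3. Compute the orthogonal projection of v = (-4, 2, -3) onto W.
proj_W(v) = (-2/9, -2/9, 1/9)

Set up U = [u_1 | ... | u_1] ∈ R^(3×1). The projector onto W = col(U) is P = U (U^T U)^(-1) U^T.
Compute U^T U =
  [9],
and U^T v = (1).
Solve U^T U · c = U^T v for the coefficients: c = (1/9). The projection is proj_W(v) = U c.
Check: (v - proj_W(v)) · u_1 = 0  (should be 0).
Result: proj_W(v) = (-2/9, -2/9, 1/9).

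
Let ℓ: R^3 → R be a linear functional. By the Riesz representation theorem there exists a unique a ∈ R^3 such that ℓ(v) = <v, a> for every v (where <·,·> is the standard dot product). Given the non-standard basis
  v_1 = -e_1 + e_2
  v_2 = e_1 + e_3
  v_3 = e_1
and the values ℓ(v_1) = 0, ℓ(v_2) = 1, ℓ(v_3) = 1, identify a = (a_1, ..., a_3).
a = (1, 1, 0)

Write a = (a_1, ..., a_3) in the standard basis. For each basis vector v_i, ℓ(v_i) = <v_i, a> is a linear equation in the a_j's. Collect the n equations into a matrix system V a = ℓ, where row i of V is v_i (expressed in the standard basis). Since V is invertible (lower-triangular with 1s on the diagonal, up to permutation), solve by back-substitution:
  V =
[[-1, 1, 0],
 [1, 0, 1],
 [1, 0, 0]]
  V a = (0, 1, 1)
Solving gives a = (1, 1, 0).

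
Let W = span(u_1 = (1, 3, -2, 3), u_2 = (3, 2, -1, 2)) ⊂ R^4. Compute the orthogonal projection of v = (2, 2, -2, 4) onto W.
proj_W(v) = (248/125, 76/25, -236/125, 76/25)

Set up U = [u_1 | ... | u_2] ∈ R^(4×2). The projector onto W = col(U) is P = U (U^T U)^(-1) U^T.
Compute U^T U =
  [23, 17]
  [17, 18],
and U^T v = (24, 20).
Solve U^T U · c = U^T v for the coefficients: c = (92/125, 52/125). The projection is proj_W(v) = U c.
Check: (v - proj_W(v)) · u_1 = 0  (should be 0).
Check: (v - proj_W(v)) · u_2 = 0  (should be 0).
Result: proj_W(v) = (248/125, 76/25, -236/125, 76/25).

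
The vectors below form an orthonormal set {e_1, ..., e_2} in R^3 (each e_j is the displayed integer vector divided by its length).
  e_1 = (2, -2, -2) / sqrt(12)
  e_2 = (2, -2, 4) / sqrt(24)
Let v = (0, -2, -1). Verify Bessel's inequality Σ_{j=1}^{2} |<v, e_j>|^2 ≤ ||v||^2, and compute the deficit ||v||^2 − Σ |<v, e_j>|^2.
Σ |<v, e_j>|^2 = 3; ||v||^2 = 5; deficit = 2

Write each e_j = u_j / sqrt(<u_j, u_j>) where u_j is the displayed integer vector. Then <v, e_j> = <v, u_j> / sqrt(<u_j, u_j>), so |<v, e_j>|^2 = <v, u_j>^2 / <u_j, u_j>.
Coefficients: <v, e_1> = 6/sqrt(12), <v, e_2> = 0/sqrt(24).
Square and sum: Σ |<v, e_j>|^2 = 3.
Compute ||v||^2 = v·v = 5.
Deficit = 5 − 3 = 2 ≥ 0, confirming Bessel's inequality. (The deficit equals ||v − Σ <v,e_j> e_j||^2, the squared distance from v to span{e_j}.)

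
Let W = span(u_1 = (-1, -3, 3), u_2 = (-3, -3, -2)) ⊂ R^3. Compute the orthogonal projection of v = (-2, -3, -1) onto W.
proj_W(v) = (-899/382, -1047/382, -164/191)

Set up U = [u_1 | ... | u_2] ∈ R^(3×2). The projector onto W = col(U) is P = U (U^T U)^(-1) U^T.
Compute U^T U =
  [19, 6]
  [6, 22],
and U^T v = (8, 17).
Solve U^T U · c = U^T v for the coefficients: c = (37/191, 275/382). The projection is proj_W(v) = U c.
Check: (v - proj_W(v)) · u_1 = 0  (should be 0).
Check: (v - proj_W(v)) · u_2 = 0  (should be 0).
Result: proj_W(v) = (-899/382, -1047/382, -164/191).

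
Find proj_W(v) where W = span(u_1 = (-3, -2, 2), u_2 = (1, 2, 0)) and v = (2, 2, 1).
proj_W(v) = (10/9, 22/9, 1/9)

Set up U = [u_1 | ... | u_2] ∈ R^(3×2). The projector onto W = col(U) is P = U (U^T U)^(-1) U^T.
Compute U^T U =
  [17, -7]
  [-7, 5],
and U^T v = (-8, 6).
Solve U^T U · c = U^T v for the coefficients: c = (1/18, 23/18). The projection is proj_W(v) = U c.
Check: (v - proj_W(v)) · u_1 = 0  (should be 0).
Check: (v - proj_W(v)) · u_2 = 0  (should be 0).
Result: proj_W(v) = (10/9, 22/9, 1/9).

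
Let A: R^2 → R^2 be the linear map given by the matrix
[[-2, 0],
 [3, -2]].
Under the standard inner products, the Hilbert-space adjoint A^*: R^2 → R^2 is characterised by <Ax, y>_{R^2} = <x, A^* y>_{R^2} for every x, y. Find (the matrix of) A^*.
A^* = A^T =
[[-2, 3],
 [0, -2]]

For real matrices with standard dot products, the defining identity <Ax, y> = <x, A^* y> gives (Ax)^T y = x^T (A^*) y, i.e. x^T A^T y = x^T (A^*) y. Since this holds for all x, y, we must have A^* = A^T. Therefore
A^* =
[[-2, 3],
 [0, -2]].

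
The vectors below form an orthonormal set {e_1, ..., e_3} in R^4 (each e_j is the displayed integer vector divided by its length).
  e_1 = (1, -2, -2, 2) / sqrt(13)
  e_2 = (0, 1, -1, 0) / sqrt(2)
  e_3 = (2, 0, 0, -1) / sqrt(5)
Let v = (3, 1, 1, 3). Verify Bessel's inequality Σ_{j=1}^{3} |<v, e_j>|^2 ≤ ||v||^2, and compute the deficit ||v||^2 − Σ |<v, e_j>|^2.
Σ |<v, e_j>|^2 = 242/65; ||v||^2 = 20; deficit = 1058/65

Write each e_j = u_j / sqrt(<u_j, u_j>) where u_j is the displayed integer vector. Then <v, e_j> = <v, u_j> / sqrt(<u_j, u_j>), so |<v, e_j>|^2 = <v, u_j>^2 / <u_j, u_j>.
Coefficients: <v, e_1> = 5/sqrt(13), <v, e_2> = 0/sqrt(2), <v, e_3> = 3/sqrt(5).
Square and sum: Σ |<v, e_j>|^2 = 242/65.
Compute ||v||^2 = v·v = 20.
Deficit = 20 − 242/65 = 1058/65 ≥ 0, confirming Bessel's inequality. (The deficit equals ||v − Σ <v,e_j> e_j||^2, the squared distance from v to span{e_j}.)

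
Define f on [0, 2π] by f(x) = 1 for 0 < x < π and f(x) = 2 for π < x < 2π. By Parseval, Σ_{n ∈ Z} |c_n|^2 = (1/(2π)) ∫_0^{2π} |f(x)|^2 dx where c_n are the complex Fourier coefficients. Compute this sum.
Σ |c_n|^2 = 5/2

Parseval equates the L^2 energy of f (normalised by 1/(2π)) with the ℓ^2 sum of its Fourier coefficients: (1/(2π)) ∫_0^{2π} |f|^2 = Σ |c_n|^2.
Compute the left side: (1/(2π)) [∫_0^π 1^2 dx + ∫_π^{2π} 2^2 dx] = (1/(2π)) · (1π + 4π) = (1 + 4)/2 = 5/2.
So Σ_{n ∈ Z} |c_n|^2 = 5/2.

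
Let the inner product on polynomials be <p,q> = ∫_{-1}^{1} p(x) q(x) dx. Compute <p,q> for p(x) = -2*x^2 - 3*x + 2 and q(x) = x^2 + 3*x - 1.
<p,q> = -122/15

Expand the product: p(x)·q(x) = -2*x^4 - 9*x^3 - 5*x^2 + 9*x - 2.
∫_{-1}^{1} of each monomial x^k gives [2/(k+1) if k even, 0 if k odd]. Integrating term-by-term (or equivalently evaluating the antiderivative F(x) = -2*x^5/5 - 9*x^4/4 - 5*x^3/3 + 9*x^2/2 - 2*x at the endpoints):
  F(1) − F(−1) = -109/60 − (379/60) = -122/15.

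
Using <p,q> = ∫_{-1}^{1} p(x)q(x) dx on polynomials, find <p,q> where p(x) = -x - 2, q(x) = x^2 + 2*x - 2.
<p,q> = 16/3

Expand the product: p(x)·q(x) = -x^3 - 4*x^2 - 2*x + 4.
∫_{-1}^{1} of each monomial x^k gives [2/(k+1) if k even, 0 if k odd]. Integrating term-by-term (or equivalently evaluating the antiderivative F(x) = -x^4/4 - 4*x^3/3 - x^2 + 4*x at the endpoints):
  F(1) − F(−1) = 17/12 − (-47/12) = 16/3.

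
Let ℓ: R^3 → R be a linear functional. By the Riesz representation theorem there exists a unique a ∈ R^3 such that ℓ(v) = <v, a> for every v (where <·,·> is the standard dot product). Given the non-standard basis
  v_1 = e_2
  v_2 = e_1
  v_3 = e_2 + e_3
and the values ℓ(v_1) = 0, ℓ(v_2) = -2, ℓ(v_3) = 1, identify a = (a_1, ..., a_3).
a = (-2, 0, 1)

Write a = (a_1, ..., a_3) in the standard basis. For each basis vector v_i, ℓ(v_i) = <v_i, a> is a linear equation in the a_j's. Collect the n equations into a matrix system V a = ℓ, where row i of V is v_i (expressed in the standard basis). Since V is invertible (lower-triangular with 1s on the diagonal, up to permutation), solve by back-substitution:
  V =
[[0, 1, 0],
 [1, 0, 0],
 [0, 1, 1]]
  V a = (0, -2, 1)
Solving gives a = (-2, 0, 1).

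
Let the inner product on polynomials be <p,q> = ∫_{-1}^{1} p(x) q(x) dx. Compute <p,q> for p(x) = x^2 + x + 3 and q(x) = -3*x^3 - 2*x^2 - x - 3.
<p,q> = -80/3

Expand the product: p(x)·q(x) = -3*x^5 - 5*x^4 - 12*x^3 - 10*x^2 - 6*x - 9.
∫_{-1}^{1} of each monomial x^k gives [2/(k+1) if k even, 0 if k odd]. Integrating term-by-term (or equivalently evaluating the antiderivative F(x) = -x^6/2 - x^5 - 3*x^4 - 10*x^3/3 - 3*x^2 - 9*x at the endpoints):
  F(1) − F(−1) = -119/6 − (41/6) = -80/3.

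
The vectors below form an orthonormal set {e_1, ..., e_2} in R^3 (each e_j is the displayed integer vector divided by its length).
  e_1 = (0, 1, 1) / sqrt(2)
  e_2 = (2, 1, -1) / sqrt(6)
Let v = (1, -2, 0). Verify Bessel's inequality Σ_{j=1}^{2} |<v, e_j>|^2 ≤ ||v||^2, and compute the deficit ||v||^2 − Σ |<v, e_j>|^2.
Σ |<v, e_j>|^2 = 2; ||v||^2 = 5; deficit = 3

Write each e_j = u_j / sqrt(<u_j, u_j>) where u_j is the displayed integer vector. Then <v, e_j> = <v, u_j> / sqrt(<u_j, u_j>), so |<v, e_j>|^2 = <v, u_j>^2 / <u_j, u_j>.
Coefficients: <v, e_1> = -2/sqrt(2), <v, e_2> = 0/sqrt(6).
Square and sum: Σ |<v, e_j>|^2 = 2.
Compute ||v||^2 = v·v = 5.
Deficit = 5 − 2 = 3 ≥ 0, confirming Bessel's inequality. (The deficit equals ||v − Σ <v,e_j> e_j||^2, the squared distance from v to span{e_j}.)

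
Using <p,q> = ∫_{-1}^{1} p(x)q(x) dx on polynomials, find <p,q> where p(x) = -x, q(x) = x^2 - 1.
<p,q> = 0

Expand the product: p(x)·q(x) = -x^3 + x.
∫_{-1}^{1} of each monomial x^k gives [2/(k+1) if k even, 0 if k odd]. Integrating term-by-term (or equivalently evaluating the antiderivative F(x) = -x^4/4 + x^2/2 at the endpoints):
  F(1) − F(−1) = 1/4 − (1/4) = 0.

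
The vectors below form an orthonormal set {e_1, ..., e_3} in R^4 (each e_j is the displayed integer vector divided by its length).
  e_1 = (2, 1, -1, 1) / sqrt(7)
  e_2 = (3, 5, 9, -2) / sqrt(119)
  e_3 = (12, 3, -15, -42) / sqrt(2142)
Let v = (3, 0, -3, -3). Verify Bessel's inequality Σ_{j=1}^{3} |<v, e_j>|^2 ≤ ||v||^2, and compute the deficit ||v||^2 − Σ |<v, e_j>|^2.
Σ |<v, e_j>|^2 = 369/14; ||v||^2 = 27; deficit = 9/14

Write each e_j = u_j / sqrt(<u_j, u_j>) where u_j is the displayed integer vector. Then <v, e_j> = <v, u_j> / sqrt(<u_j, u_j>), so |<v, e_j>|^2 = <v, u_j>^2 / <u_j, u_j>.
Coefficients: <v, e_1> = 6/sqrt(7), <v, e_2> = -12/sqrt(119), <v, e_3> = 207/sqrt(2142).
Square and sum: Σ |<v, e_j>|^2 = 369/14.
Compute ||v||^2 = v·v = 27.
Deficit = 27 − 369/14 = 9/14 ≥ 0, confirming Bessel's inequality. (The deficit equals ||v − Σ <v,e_j> e_j||^2, the squared distance from v to span{e_j}.)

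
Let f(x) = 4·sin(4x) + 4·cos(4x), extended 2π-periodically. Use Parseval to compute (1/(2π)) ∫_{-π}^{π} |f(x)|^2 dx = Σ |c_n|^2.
Σ |c_n|^2 = 16

Expand |f|^2 and use orthogonality of {sin(nx), cos(mx)} on [-π, π]:
  ∫_{-π}^{π} sin(nx)^2 dx = π, ∫ cos(mx)^2 dx = π, and cross terms integrate to 0.
So ∫_{-π}^{π} f(x)^2 dx = 4^2 · π + 4^2 · π = (16 + 16)π.
Divide by 2π: (16 + 16)/2 = 16.
By Parseval, this equals Σ |c_n|^2.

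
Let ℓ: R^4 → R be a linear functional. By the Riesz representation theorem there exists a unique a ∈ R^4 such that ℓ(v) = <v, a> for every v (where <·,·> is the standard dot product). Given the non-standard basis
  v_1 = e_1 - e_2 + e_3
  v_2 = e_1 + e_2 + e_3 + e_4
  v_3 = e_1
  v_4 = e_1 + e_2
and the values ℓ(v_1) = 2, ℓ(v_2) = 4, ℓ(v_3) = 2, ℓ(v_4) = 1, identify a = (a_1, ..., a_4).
a = (2, -1, -1, 4)

Write a = (a_1, ..., a_4) in the standard basis. For each basis vector v_i, ℓ(v_i) = <v_i, a> is a linear equation in the a_j's. Collect the n equations into a matrix system V a = ℓ, where row i of V is v_i (expressed in the standard basis). Since V is invertible (lower-triangular with 1s on the diagonal, up to permutation), solve by back-substitution:
  V =
[[1, -1, 1, 0],
 [1, 1, 1, 1],
 [1, 0, 0, 0],
 [1, 1, 0, 0]]
  V a = (2, 4, 2, 1)
Solving gives a = (2, -1, -1, 4).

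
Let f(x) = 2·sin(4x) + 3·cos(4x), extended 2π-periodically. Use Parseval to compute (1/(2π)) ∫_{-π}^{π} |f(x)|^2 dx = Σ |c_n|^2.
Σ |c_n|^2 = 13/2

Expand |f|^2 and use orthogonality of {sin(nx), cos(mx)} on [-π, π]:
  ∫_{-π}^{π} sin(nx)^2 dx = π, ∫ cos(mx)^2 dx = π, and cross terms integrate to 0.
So ∫_{-π}^{π} f(x)^2 dx = 2^2 · π + 3^2 · π = (4 + 9)π.
Divide by 2π: (4 + 9)/2 = 13/2.
By Parseval, this equals Σ |c_n|^2.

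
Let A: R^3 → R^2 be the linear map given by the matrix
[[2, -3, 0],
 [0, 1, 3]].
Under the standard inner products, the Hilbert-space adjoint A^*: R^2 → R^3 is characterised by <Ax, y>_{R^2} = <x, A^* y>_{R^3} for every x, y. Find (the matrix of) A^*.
A^* = A^T =
[[2, 0],
 [-3, 1],
 [0, 3]]

For real matrices with standard dot products, the defining identity <Ax, y> = <x, A^* y> gives (Ax)^T y = x^T (A^*) y, i.e. x^T A^T y = x^T (A^*) y. Since this holds for all x, y, we must have A^* = A^T. Therefore
A^* =
[[2, 0],
 [-3, 1],
 [0, 3]].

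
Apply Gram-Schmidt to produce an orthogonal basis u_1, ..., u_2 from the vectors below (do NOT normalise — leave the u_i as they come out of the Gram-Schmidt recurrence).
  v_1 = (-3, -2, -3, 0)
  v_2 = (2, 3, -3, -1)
Orthogonal basis:
  u_1 = (-3, -2, -3, 0)
  u_2 = (35/22, 30/11, -75/22, -1)

Apply the Gram-Schmidt recurrence
  u_1 = v_1
  u_i = v_i − Σ_{j<i} ((v_i · u_j) / (u_j · u_j)) · u_j.

Step by step this gives:
  u_1 = (-3, -2, -3, 0)
  u_2 = (35/22, 30/11, -75/22, -1)

Orthogonality check:
  u_2 · u_1 = 0 (should be 0)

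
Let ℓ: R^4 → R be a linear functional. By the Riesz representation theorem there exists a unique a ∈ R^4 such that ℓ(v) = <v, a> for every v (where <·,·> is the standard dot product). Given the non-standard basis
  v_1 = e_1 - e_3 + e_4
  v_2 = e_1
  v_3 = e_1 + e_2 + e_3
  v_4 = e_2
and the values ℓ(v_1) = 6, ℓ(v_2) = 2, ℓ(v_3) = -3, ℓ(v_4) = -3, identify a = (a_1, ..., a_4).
a = (2, -3, -2, 2)

Write a = (a_1, ..., a_4) in the standard basis. For each basis vector v_i, ℓ(v_i) = <v_i, a> is a linear equation in the a_j's. Collect the n equations into a matrix system V a = ℓ, where row i of V is v_i (expressed in the standard basis). Since V is invertible (lower-triangular with 1s on the diagonal, up to permutation), solve by back-substitution:
  V =
[[1, 0, -1, 1],
 [1, 0, 0, 0],
 [1, 1, 1, 0],
 [0, 1, 0, 0]]
  V a = (6, 2, -3, -3)
Solving gives a = (2, -3, -2, 2).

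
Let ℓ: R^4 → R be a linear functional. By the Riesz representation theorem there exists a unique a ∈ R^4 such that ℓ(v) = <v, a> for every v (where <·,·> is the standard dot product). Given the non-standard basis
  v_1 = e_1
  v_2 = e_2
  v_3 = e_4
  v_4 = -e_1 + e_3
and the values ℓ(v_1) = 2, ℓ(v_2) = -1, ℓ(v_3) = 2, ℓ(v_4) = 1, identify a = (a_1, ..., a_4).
a = (2, -1, 3, 2)

Write a = (a_1, ..., a_4) in the standard basis. For each basis vector v_i, ℓ(v_i) = <v_i, a> is a linear equation in the a_j's. Collect the n equations into a matrix system V a = ℓ, where row i of V is v_i (expressed in the standard basis). Since V is invertible (lower-triangular with 1s on the diagonal, up to permutation), solve by back-substitution:
  V =
[[1, 0, 0, 0],
 [0, 1, 0, 0],
 [0, 0, 0, 1],
 [-1, 0, 1, 0]]
  V a = (2, -1, 2, 1)
Solving gives a = (2, -1, 3, 2).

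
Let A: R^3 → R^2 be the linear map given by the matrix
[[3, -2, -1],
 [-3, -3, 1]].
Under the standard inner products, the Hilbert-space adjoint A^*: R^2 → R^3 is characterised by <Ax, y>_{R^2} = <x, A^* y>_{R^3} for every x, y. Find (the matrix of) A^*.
A^* = A^T =
[[3, -3],
 [-2, -3],
 [-1, 1]]

For real matrices with standard dot products, the defining identity <Ax, y> = <x, A^* y> gives (Ax)^T y = x^T (A^*) y, i.e. x^T A^T y = x^T (A^*) y. Since this holds for all x, y, we must have A^* = A^T. Therefore
A^* =
[[3, -3],
 [-2, -3],
 [-1, 1]].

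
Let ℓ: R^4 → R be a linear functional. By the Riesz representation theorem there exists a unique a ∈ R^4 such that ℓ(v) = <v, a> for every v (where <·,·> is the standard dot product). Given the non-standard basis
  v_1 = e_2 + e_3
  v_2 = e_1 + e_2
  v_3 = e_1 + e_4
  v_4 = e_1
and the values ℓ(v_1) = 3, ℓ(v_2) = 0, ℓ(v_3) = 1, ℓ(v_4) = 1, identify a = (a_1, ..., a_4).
a = (1, -1, 4, 0)

Write a = (a_1, ..., a_4) in the standard basis. For each basis vector v_i, ℓ(v_i) = <v_i, a> is a linear equation in the a_j's. Collect the n equations into a matrix system V a = ℓ, where row i of V is v_i (expressed in the standard basis). Since V is invertible (lower-triangular with 1s on the diagonal, up to permutation), solve by back-substitution:
  V =
[[0, 1, 1, 0],
 [1, 1, 0, 0],
 [1, 0, 0, 1],
 [1, 0, 0, 0]]
  V a = (3, 0, 1, 1)
Solving gives a = (1, -1, 4, 0).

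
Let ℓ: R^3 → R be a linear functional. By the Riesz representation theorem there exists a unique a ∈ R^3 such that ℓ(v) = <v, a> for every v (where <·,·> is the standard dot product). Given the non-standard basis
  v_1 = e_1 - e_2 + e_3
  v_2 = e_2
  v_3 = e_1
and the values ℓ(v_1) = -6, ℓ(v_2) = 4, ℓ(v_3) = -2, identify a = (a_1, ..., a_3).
a = (-2, 4, 0)

Write a = (a_1, ..., a_3) in the standard basis. For each basis vector v_i, ℓ(v_i) = <v_i, a> is a linear equation in the a_j's. Collect the n equations into a matrix system V a = ℓ, where row i of V is v_i (expressed in the standard basis). Since V is invertible (lower-triangular with 1s on the diagonal, up to permutation), solve by back-substitution:
  V =
[[1, -1, 1],
 [0, 1, 0],
 [1, 0, 0]]
  V a = (-6, 4, -2)
Solving gives a = (-2, 4, 0).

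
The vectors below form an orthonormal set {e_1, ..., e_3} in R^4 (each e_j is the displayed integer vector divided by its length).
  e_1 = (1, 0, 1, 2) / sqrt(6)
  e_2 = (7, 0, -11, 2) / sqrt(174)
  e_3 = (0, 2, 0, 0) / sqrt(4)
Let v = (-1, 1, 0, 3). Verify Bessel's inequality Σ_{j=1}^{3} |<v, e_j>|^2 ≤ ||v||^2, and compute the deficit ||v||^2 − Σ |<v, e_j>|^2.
Σ |<v, e_j>|^2 = 150/29; ||v||^2 = 11; deficit = 169/29

Write each e_j = u_j / sqrt(<u_j, u_j>) where u_j is the displayed integer vector. Then <v, e_j> = <v, u_j> / sqrt(<u_j, u_j>), so |<v, e_j>|^2 = <v, u_j>^2 / <u_j, u_j>.
Coefficients: <v, e_1> = 5/sqrt(6), <v, e_2> = -1/sqrt(174), <v, e_3> = 2/sqrt(4).
Square and sum: Σ |<v, e_j>|^2 = 150/29.
Compute ||v||^2 = v·v = 11.
Deficit = 11 − 150/29 = 169/29 ≥ 0, confirming Bessel's inequality. (The deficit equals ||v − Σ <v,e_j> e_j||^2, the squared distance from v to span{e_j}.)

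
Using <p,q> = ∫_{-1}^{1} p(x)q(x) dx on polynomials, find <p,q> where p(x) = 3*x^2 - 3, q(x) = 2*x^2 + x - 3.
<p,q> = 52/5

Expand the product: p(x)·q(x) = 6*x^4 + 3*x^3 - 15*x^2 - 3*x + 9.
∫_{-1}^{1} of each monomial x^k gives [2/(k+1) if k even, 0 if k odd]. Integrating term-by-term (or equivalently evaluating the antiderivative F(x) = 6*x^5/5 + 3*x^4/4 - 5*x^3 - 3*x^2/2 + 9*x at the endpoints):
  F(1) − F(−1) = 89/20 − (-119/20) = 52/5.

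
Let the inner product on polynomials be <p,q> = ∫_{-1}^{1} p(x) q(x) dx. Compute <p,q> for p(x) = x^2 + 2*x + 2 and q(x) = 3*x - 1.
<p,q> = -2/3

Expand the product: p(x)·q(x) = 3*x^3 + 5*x^2 + 4*x - 2.
∫_{-1}^{1} of each monomial x^k gives [2/(k+1) if k even, 0 if k odd]. Integrating term-by-term (or equivalently evaluating the antiderivative F(x) = 3*x^4/4 + 5*x^3/3 + 2*x^2 - 2*x at the endpoints):
  F(1) − F(−1) = 29/12 − (37/12) = -2/3.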